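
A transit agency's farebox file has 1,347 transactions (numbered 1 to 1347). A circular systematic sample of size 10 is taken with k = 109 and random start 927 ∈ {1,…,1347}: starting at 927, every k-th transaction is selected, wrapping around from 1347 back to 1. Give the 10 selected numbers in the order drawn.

927, 1036, 1145, 1254, 16, 125, 234, 343, 452, 561

Selection 1: 927
Selection 2: 927 + 109 = 1036
Selection 3: 1036 + 109 = 1145
Selection 4: 1145 + 109 = 1254
Selection 5: 1254 + 109 = 1363 → 1363 − 1347 = 16
Selection 6: 16 + 109 = 125
Selection 7: 125 + 109 = 234
Selection 8: 234 + 109 = 343
Selection 9: 343 + 109 = 452
Selection 10: 452 + 109 = 561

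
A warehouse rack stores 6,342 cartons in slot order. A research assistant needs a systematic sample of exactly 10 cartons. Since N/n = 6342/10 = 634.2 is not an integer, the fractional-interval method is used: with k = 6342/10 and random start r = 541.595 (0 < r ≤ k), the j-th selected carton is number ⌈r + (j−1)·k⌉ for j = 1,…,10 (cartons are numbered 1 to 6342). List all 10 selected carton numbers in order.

542, 1176, 1810, 2445, 3079, 3713, 4347, 4981, 5616, 6250

j=1: r + 0k = 541.595 → ⌈·⌉ = 542
j=2: r + 1k = 1175.795 → ⌈·⌉ = 1176
j=3: r + 2k = 1809.995 → ⌈·⌉ = 1810
j=4: r + 3k = 2444.195 → ⌈·⌉ = 2445
j=5: r + 4k = 3078.395 → ⌈·⌉ = 3079
j=6: r + 5k = 3712.595 → ⌈·⌉ = 3713
j=7: r + 6k = 4346.795 → ⌈·⌉ = 4347
j=8: r + 7k = 4980.995 → ⌈·⌉ = 4981
j=9: r + 8k = 5615.195 → ⌈·⌉ = 5616
j=10: r + 9k = 6249.395 → ⌈·⌉ = 6250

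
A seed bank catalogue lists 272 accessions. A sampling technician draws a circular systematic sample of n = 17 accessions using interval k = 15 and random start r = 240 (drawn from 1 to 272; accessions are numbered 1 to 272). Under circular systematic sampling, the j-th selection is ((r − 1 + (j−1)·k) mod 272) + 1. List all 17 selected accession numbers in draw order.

Selection 1: 240
Selection 2: 240 + 15 = 255
Selection 3: 255 + 15 = 270
Selection 4: 270 + 15 = 285 → 285 − 272 = 13
Selection 5: 13 + 15 = 28
Selection 6: 28 + 15 = 43
Selection 7: 43 + 15 = 58
Selection 8: 58 + 15 = 73
Selection 9: 73 + 15 = 88
Selection 10: 88 + 15 = 103
Selection 11: 103 + 15 = 118
Selection 12: 118 + 15 = 133
Selection 13: 133 + 15 = 148
Selection 14: 148 + 15 = 163
Selection 15: 163 + 15 = 178
Selection 16: 178 + 15 = 193
Selection 17: 193 + 15 = 208

240, 255, 270, 13, 28, 43, 58, 73, 88, 103, 118, 133, 148, 163, 178, 193, 208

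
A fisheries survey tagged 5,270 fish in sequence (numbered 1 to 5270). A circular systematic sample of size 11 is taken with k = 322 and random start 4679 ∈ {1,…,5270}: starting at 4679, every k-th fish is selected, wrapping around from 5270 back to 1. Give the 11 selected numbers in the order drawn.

Selection 1: 4679
Selection 2: 4679 + 322 = 5001
Selection 3: 5001 + 322 = 5323 → 5323 − 5270 = 53
Selection 4: 53 + 322 = 375
Selection 5: 375 + 322 = 697
Selection 6: 697 + 322 = 1019
Selection 7: 1019 + 322 = 1341
Selection 8: 1341 + 322 = 1663
Selection 9: 1663 + 322 = 1985
Selection 10: 1985 + 322 = 2307
Selection 11: 2307 + 322 = 2629

4679, 5001, 53, 375, 697, 1019, 1341, 1663, 1985, 2307, 2629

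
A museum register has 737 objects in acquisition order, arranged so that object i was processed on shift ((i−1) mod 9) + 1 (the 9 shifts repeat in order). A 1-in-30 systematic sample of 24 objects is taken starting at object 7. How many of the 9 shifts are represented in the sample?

3

Consecutive selections differ by k = 30, so their shift numbers differ by 30 mod 9 = 3.
gcd(30, 9) = 3, so the sample visits 9/3 = 3 distinct residues mod 9.
Start 7 is shift 7; the shifts hit are 1, 4, 7.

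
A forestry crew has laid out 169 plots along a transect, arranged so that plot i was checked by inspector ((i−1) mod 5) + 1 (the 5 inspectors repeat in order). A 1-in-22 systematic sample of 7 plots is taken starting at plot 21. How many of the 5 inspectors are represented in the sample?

Consecutive selections differ by k = 22, so their inspector numbers differ by 22 mod 5 = 2.
gcd(22, 5) = 1, so the sample visits 5/1 = 5 distinct residues mod 5.
Start 21 is inspector 1; the inspectors hit are 1, 2, 3, 4, 5.

5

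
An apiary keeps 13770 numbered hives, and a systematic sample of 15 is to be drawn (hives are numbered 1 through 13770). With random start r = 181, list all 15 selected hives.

181, 1099, 2017, 2935, 3853, 4771, 5689, 6607, 7525, 8443, 9361, 10279, 11197, 12115, 13033

k = N/n = 13770/15 = 918
hive 1: 181
hive 2: 181 + 918 = 1099
hive 3: 1099 + 918 = 2017
hive 4: 2017 + 918 = 2935
hive 5: 2935 + 918 = 3853
hive 6: 3853 + 918 = 4771
hive 7: 4771 + 918 = 5689
hive 8: 5689 + 918 = 6607
hive 9: 6607 + 918 = 7525
hive 10: 7525 + 918 = 8443
hive 11: 8443 + 918 = 9361
hive 12: 9361 + 918 = 10279
hive 13: 10279 + 918 = 11197
hive 14: 11197 + 918 = 12115
hive 15: 12115 + 918 = 13033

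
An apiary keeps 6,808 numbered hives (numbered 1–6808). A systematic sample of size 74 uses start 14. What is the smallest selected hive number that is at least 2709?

2774

k = 6808/74 = 92
Steps past start: ⌈(2709 − 14)/92⌉ = ⌈2695/92⌉ = 30
Selected hive: 14 + 30×92 = 2774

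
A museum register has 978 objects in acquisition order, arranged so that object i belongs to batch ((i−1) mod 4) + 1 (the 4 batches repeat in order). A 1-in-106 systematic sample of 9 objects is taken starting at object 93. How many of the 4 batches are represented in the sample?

2

Consecutive selections differ by k = 106, so their batch numbers differ by 106 mod 4 = 2.
gcd(106, 4) = 2, so the sample visits 4/2 = 2 distinct residues mod 4.
Start 93 is batch 1; the batches hit are 1, 3.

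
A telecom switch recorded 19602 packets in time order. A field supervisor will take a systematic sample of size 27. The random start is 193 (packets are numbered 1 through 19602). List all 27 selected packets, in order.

193, 919, 1645, 2371, 3097, 3823, 4549, 5275, 6001, 6727, 7453, 8179, 8905, 9631, 10357, 11083, 11809, 12535, 13261, 13987, 14713, 15439, 16165, 16891, 17617, 18343, 19069

k = N/n = 19602/27 = 726
packet 1: 193
packet 2: 193 + 726 = 919
packet 3: 919 + 726 = 1645
packet 4: 1645 + 726 = 2371
packet 5: 2371 + 726 = 3097
packet 6: 3097 + 726 = 3823
packet 7: 3823 + 726 = 4549
packet 8: 4549 + 726 = 5275
packet 9: 5275 + 726 = 6001
packet 10: 6001 + 726 = 6727
packet 11: 6727 + 726 = 7453
packet 12: 7453 + 726 = 8179
packet 13: 8179 + 726 = 8905
packet 14: 8905 + 726 = 9631
packet 15: 9631 + 726 = 10357
packet 16: 10357 + 726 = 11083
packet 17: 11083 + 726 = 11809
packet 18: 11809 + 726 = 12535
packet 19: 12535 + 726 = 13261
packet 20: 13261 + 726 = 13987
packet 21: 13987 + 726 = 14713
packet 22: 14713 + 726 = 15439
packet 23: 15439 + 726 = 16165
packet 24: 16165 + 726 = 16891
packet 25: 16891 + 726 = 17617
packet 26: 17617 + 726 = 18343
packet 27: 18343 + 726 = 19069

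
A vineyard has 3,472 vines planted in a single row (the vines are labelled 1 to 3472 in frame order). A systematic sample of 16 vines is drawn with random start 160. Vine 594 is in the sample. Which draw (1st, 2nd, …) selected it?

3

k = 3472/16 = 217
position = (594 − 160)/217 + 1 = 434/217 + 1 = 2 + 1 = 3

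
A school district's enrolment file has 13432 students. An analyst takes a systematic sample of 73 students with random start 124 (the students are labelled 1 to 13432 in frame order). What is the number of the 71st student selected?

k = 13432/73 = 184
71st selection = r + (71−1)·k = 124 + 70×184 = 124 + 12880 = 13004

13004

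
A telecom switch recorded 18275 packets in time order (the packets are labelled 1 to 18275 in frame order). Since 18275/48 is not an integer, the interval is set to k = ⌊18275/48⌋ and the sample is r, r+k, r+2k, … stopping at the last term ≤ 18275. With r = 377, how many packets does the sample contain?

48

k = ⌊18275/48⌋ = 380
Achieved size = ⌊(18275 − 377)/380⌋ + 1 = ⌊17898/380⌋ + 1 = 47 + 1 = 48
(last selection: 377 + 47×380 = 18237 ≤ 18275; next would be 18617 > 18275)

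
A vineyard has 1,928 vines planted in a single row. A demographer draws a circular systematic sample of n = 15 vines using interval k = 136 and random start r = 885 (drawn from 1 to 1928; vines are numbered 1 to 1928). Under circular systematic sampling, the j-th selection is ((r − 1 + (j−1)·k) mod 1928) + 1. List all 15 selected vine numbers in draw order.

885, 1021, 1157, 1293, 1429, 1565, 1701, 1837, 45, 181, 317, 453, 589, 725, 861

Selection 1: 885
Selection 2: 885 + 136 = 1021
Selection 3: 1021 + 136 = 1157
Selection 4: 1157 + 136 = 1293
Selection 5: 1293 + 136 = 1429
Selection 6: 1429 + 136 = 1565
Selection 7: 1565 + 136 = 1701
Selection 8: 1701 + 136 = 1837
Selection 9: 1837 + 136 = 1973 → 1973 − 1928 = 45
Selection 10: 45 + 136 = 181
Selection 11: 181 + 136 = 317
Selection 12: 317 + 136 = 453
Selection 13: 453 + 136 = 589
Selection 14: 589 + 136 = 725
Selection 15: 725 + 136 = 861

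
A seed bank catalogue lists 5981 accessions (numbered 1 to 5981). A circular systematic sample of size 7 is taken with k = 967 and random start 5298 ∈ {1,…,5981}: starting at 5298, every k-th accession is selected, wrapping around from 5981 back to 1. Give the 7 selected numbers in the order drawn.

Selection 1: 5298
Selection 2: 5298 + 967 = 6265 → 6265 − 5981 = 284
Selection 3: 284 + 967 = 1251
Selection 4: 1251 + 967 = 2218
Selection 5: 2218 + 967 = 3185
Selection 6: 3185 + 967 = 4152
Selection 7: 4152 + 967 = 5119

5298, 284, 1251, 2218, 3185, 4152, 5119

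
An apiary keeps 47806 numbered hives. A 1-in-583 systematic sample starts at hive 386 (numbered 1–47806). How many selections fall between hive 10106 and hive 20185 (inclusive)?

k = 583
First selection ≥ 10106: 386 + ⌈(10106−386)/583⌉·583 = 386 + 17×583 = 10297
Last selection ≤ 20185: 386 + ⌊(20185−386)/583⌋·583 = 386 + 33×583 = 19625
Count = 33 − 17 + 1 = 17

17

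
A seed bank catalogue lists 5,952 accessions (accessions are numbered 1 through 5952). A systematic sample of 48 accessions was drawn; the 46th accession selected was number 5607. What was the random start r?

27

k = 5952/48 = 124
r = 5607 − (46−1)×124 = 5607 − 5580 = 27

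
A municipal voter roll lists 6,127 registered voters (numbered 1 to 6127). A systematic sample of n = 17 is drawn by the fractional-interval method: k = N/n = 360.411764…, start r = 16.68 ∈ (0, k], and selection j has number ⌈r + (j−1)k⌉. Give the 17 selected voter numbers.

17, 378, 738, 1098, 1459, 1819, 2180, 2540, 2900, 3261, 3621, 3982, 4342, 4703, 5063, 5423, 5784

j=1: r + 0k = 16.68 → ⌈·⌉ = 17
j=2: r + 1k = 377.091764… → ⌈·⌉ = 378
j=3: r + 2k = 737.503529… → ⌈·⌉ = 738
j=4: r + 3k = 1097.915294… → ⌈·⌉ = 1098
j=5: r + 4k = 1458.327058… → ⌈·⌉ = 1459
j=6: r + 5k = 1818.738823… → ⌈·⌉ = 1819
j=7: r + 6k = 2179.150588… → ⌈·⌉ = 2180
j=8: r + 7k = 2539.562352… → ⌈·⌉ = 2540
j=9: r + 8k = 2899.974117… → ⌈·⌉ = 2900
j=10: r + 9k = 3260.385882… → ⌈·⌉ = 3261
j=11: r + 10k = 3620.797647… → ⌈·⌉ = 3621
j=12: r + 11k = 3981.209411… → ⌈·⌉ = 3982
j=13: r + 12k = 4341.621176… → ⌈·⌉ = 4342
j=14: r + 13k = 4702.032941… → ⌈·⌉ = 4703
j=15: r + 14k = 5062.444705… → ⌈·⌉ = 5063
j=16: r + 15k = 5422.856470… → ⌈·⌉ = 5423
j=17: r + 16k = 5783.268235… → ⌈·⌉ = 5784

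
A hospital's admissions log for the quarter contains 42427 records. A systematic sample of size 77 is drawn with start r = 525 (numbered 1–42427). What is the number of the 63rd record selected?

34687

k = 42427/77 = 551
63rd selection = r + (63−1)·k = 525 + 62×551 = 525 + 34162 = 34687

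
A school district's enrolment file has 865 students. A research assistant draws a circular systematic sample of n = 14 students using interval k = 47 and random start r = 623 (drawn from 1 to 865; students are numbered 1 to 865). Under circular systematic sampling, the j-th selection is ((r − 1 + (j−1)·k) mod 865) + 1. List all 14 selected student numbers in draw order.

623, 670, 717, 764, 811, 858, 40, 87, 134, 181, 228, 275, 322, 369

Selection 1: 623
Selection 2: 623 + 47 = 670
Selection 3: 670 + 47 = 717
Selection 4: 717 + 47 = 764
Selection 5: 764 + 47 = 811
Selection 6: 811 + 47 = 858
Selection 7: 858 + 47 = 905 → 905 − 865 = 40
Selection 8: 40 + 47 = 87
Selection 9: 87 + 47 = 134
Selection 10: 134 + 47 = 181
Selection 11: 181 + 47 = 228
Selection 12: 228 + 47 = 275
Selection 13: 275 + 47 = 322
Selection 14: 322 + 47 = 369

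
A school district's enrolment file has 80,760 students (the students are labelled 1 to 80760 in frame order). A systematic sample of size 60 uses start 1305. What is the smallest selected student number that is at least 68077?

k = 80760/60 = 1346
Steps past start: ⌈(68077 − 1305)/1346⌉ = ⌈66772/1346⌉ = 50
Selected student: 1305 + 50×1346 = 68605

68605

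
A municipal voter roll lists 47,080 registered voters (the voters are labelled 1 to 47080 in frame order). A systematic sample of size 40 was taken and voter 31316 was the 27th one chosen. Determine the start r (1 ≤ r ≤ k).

k = 47080/40 = 1177
r = 31316 − (27−1)×1177 = 31316 − 30602 = 714

714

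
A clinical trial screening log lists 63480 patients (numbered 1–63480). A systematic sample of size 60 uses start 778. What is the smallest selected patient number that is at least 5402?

k = 63480/60 = 1058
Steps past start: ⌈(5402 − 778)/1058⌉ = ⌈4624/1058⌉ = 5
Selected patient: 778 + 5×1058 = 6068

6068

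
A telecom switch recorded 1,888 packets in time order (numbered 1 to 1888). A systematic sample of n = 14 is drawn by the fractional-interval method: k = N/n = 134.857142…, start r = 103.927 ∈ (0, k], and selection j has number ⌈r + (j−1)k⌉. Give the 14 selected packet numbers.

j=1: r + 0k = 103.927 → ⌈·⌉ = 104
j=2: r + 1k = 238.784142… → ⌈·⌉ = 239
j=3: r + 2k = 373.641285… → ⌈·⌉ = 374
j=4: r + 3k = 508.498428… → ⌈·⌉ = 509
j=5: r + 4k = 643.355571… → ⌈·⌉ = 644
j=6: r + 5k = 778.212714… → ⌈·⌉ = 779
j=7: r + 6k = 913.069857… → ⌈·⌉ = 914
j=8: r + 7k = 1047.927 → ⌈·⌉ = 1048
j=9: r + 8k = 1182.784142… → ⌈·⌉ = 1183
j=10: r + 9k = 1317.641285… → ⌈·⌉ = 1318
j=11: r + 10k = 1452.498428… → ⌈·⌉ = 1453
j=12: r + 11k = 1587.355571… → ⌈·⌉ = 1588
j=13: r + 12k = 1722.212714… → ⌈·⌉ = 1723
j=14: r + 13k = 1857.069857… → ⌈·⌉ = 1858

104, 239, 374, 509, 644, 779, 914, 1048, 1183, 1318, 1453, 1588, 1723, 1858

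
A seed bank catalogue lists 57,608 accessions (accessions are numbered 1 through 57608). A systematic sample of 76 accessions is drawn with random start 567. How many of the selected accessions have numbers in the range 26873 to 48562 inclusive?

29

k = 57608/76 = 758
First selection ≥ 26873: 567 + ⌈(26873−567)/758⌉·758 = 567 + 35×758 = 27097
Last selection ≤ 48562: 567 + ⌊(48562−567)/758⌋·758 = 567 + 63×758 = 48321
Count = 63 − 35 + 1 = 29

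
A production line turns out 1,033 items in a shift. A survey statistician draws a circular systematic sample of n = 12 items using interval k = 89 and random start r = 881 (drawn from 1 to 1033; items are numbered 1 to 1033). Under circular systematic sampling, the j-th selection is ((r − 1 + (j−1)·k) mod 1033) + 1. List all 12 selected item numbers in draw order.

Selection 1: 881
Selection 2: 881 + 89 = 970
Selection 3: 970 + 89 = 1059 → 1059 − 1033 = 26
Selection 4: 26 + 89 = 115
Selection 5: 115 + 89 = 204
Selection 6: 204 + 89 = 293
Selection 7: 293 + 89 = 382
Selection 8: 382 + 89 = 471
Selection 9: 471 + 89 = 560
Selection 10: 560 + 89 = 649
Selection 11: 649 + 89 = 738
Selection 12: 738 + 89 = 827

881, 970, 26, 115, 204, 293, 382, 471, 560, 649, 738, 827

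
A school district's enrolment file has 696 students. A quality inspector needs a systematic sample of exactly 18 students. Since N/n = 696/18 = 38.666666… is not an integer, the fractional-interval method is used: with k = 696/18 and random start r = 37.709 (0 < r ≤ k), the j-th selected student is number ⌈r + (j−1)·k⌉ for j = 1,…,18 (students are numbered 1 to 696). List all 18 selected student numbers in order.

38, 77, 116, 154, 193, 232, 270, 309, 348, 386, 425, 464, 502, 541, 580, 618, 657, 696

j=1: r + 0k = 37.709 → ⌈·⌉ = 38
j=2: r + 1k = 76.375666… → ⌈·⌉ = 77
j=3: r + 2k = 115.042333… → ⌈·⌉ = 116
j=4: r + 3k = 153.709 → ⌈·⌉ = 154
j=5: r + 4k = 192.375666… → ⌈·⌉ = 193
j=6: r + 5k = 231.042333… → ⌈·⌉ = 232
j=7: r + 6k = 269.709 → ⌈·⌉ = 270
j=8: r + 7k = 308.375666… → ⌈·⌉ = 309
j=9: r + 8k = 347.042333… → ⌈·⌉ = 348
j=10: r + 9k = 385.709 → ⌈·⌉ = 386
j=11: r + 10k = 424.375666… → ⌈·⌉ = 425
j=12: r + 11k = 463.042333… → ⌈·⌉ = 464
j=13: r + 12k = 501.709 → ⌈·⌉ = 502
j=14: r + 13k = 540.375666… → ⌈·⌉ = 541
j=15: r + 14k = 579.042333… → ⌈·⌉ = 580
j=16: r + 15k = 617.709 → ⌈·⌉ = 618
j=17: r + 16k = 656.375666… → ⌈·⌉ = 657
j=18: r + 17k = 695.042333… → ⌈·⌉ = 696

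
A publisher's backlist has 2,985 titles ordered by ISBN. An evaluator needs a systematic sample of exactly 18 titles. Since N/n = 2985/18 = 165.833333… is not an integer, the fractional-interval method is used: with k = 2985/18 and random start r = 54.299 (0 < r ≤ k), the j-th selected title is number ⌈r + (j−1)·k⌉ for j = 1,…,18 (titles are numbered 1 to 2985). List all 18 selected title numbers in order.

55, 221, 386, 552, 718, 884, 1050, 1216, 1381, 1547, 1713, 1879, 2045, 2211, 2376, 2542, 2708, 2874

j=1: r + 0k = 54.299 → ⌈·⌉ = 55
j=2: r + 1k = 220.132333… → ⌈·⌉ = 221
j=3: r + 2k = 385.965666… → ⌈·⌉ = 386
j=4: r + 3k = 551.799 → ⌈·⌉ = 552
j=5: r + 4k = 717.632333… → ⌈·⌉ = 718
j=6: r + 5k = 883.465666… → ⌈·⌉ = 884
j=7: r + 6k = 1049.299 → ⌈·⌉ = 1050
j=8: r + 7k = 1215.132333… → ⌈·⌉ = 1216
j=9: r + 8k = 1380.965666… → ⌈·⌉ = 1381
j=10: r + 9k = 1546.799 → ⌈·⌉ = 1547
j=11: r + 10k = 1712.632333… → ⌈·⌉ = 1713
j=12: r + 11k = 1878.465666… → ⌈·⌉ = 1879
j=13: r + 12k = 2044.299 → ⌈·⌉ = 2045
j=14: r + 13k = 2210.132333… → ⌈·⌉ = 2211
j=15: r + 14k = 2375.965666… → ⌈·⌉ = 2376
j=16: r + 15k = 2541.799 → ⌈·⌉ = 2542
j=17: r + 16k = 2707.632333… → ⌈·⌉ = 2708
j=18: r + 17k = 2873.465666… → ⌈·⌉ = 2874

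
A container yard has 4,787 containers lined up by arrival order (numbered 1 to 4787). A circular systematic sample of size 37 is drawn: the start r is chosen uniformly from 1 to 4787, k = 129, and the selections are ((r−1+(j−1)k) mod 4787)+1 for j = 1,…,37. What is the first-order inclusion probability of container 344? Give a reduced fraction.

For each position j, as r ranges over 1…4787 the j-th selection hits every container exactly once, so container 344 is selected for exactly 37 of the 4787 starts.
Inclusion probability = 37/4787.

37/4787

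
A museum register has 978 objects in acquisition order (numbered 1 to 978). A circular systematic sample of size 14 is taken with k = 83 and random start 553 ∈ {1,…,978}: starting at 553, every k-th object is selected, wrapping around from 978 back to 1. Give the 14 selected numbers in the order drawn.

553, 636, 719, 802, 885, 968, 73, 156, 239, 322, 405, 488, 571, 654

Selection 1: 553
Selection 2: 553 + 83 = 636
Selection 3: 636 + 83 = 719
Selection 4: 719 + 83 = 802
Selection 5: 802 + 83 = 885
Selection 6: 885 + 83 = 968
Selection 7: 968 + 83 = 1051 → 1051 − 978 = 73
Selection 8: 73 + 83 = 156
Selection 9: 156 + 83 = 239
Selection 10: 239 + 83 = 322
Selection 11: 322 + 83 = 405
Selection 12: 405 + 83 = 488
Selection 13: 488 + 83 = 571
Selection 14: 571 + 83 = 654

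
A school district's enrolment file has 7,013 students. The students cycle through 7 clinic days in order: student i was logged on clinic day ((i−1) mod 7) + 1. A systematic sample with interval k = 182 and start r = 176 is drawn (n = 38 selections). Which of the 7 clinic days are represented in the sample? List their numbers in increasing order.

1

Consecutive selections differ by k = 182, so their clinic day numbers differ by 182 mod 7 = 0.
gcd(182, 7) = 7, so the sample visits 7/7 = 1 distinct residues mod 7.
Start 176 is clinic day 1; the clinic days hit are 1.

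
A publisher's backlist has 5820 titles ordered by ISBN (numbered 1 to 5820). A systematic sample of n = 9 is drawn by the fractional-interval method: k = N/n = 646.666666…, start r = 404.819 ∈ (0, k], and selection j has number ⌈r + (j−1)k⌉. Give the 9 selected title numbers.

405, 1052, 1699, 2345, 2992, 3639, 4285, 4932, 5579

j=1: r + 0k = 404.819 → ⌈·⌉ = 405
j=2: r + 1k = 1051.485666… → ⌈·⌉ = 1052
j=3: r + 2k = 1698.152333… → ⌈·⌉ = 1699
j=4: r + 3k = 2344.819 → ⌈·⌉ = 2345
j=5: r + 4k = 2991.485666… → ⌈·⌉ = 2992
j=6: r + 5k = 3638.152333… → ⌈·⌉ = 3639
j=7: r + 6k = 4284.819 → ⌈·⌉ = 4285
j=8: r + 7k = 4931.485666… → ⌈·⌉ = 4932
j=9: r + 8k = 5578.152333… → ⌈·⌉ = 5579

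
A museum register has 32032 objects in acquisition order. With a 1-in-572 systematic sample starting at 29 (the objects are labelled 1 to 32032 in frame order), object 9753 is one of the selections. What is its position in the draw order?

18

k = 572
position = (9753 − 29)/572 + 1 = 9724/572 + 1 = 17 + 1 = 18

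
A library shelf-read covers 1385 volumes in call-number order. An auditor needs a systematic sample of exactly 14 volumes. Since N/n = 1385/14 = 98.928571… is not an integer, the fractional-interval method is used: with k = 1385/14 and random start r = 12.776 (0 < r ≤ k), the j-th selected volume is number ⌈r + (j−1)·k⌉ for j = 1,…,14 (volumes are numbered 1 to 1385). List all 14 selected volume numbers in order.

j=1: r + 0k = 12.776 → ⌈·⌉ = 13
j=2: r + 1k = 111.704571… → ⌈·⌉ = 112
j=3: r + 2k = 210.633142… → ⌈·⌉ = 211
j=4: r + 3k = 309.561714… → ⌈·⌉ = 310
j=5: r + 4k = 408.490285… → ⌈·⌉ = 409
j=6: r + 5k = 507.418857… → ⌈·⌉ = 508
j=7: r + 6k = 606.347428… → ⌈·⌉ = 607
j=8: r + 7k = 705.276 → ⌈·⌉ = 706
j=9: r + 8k = 804.204571… → ⌈·⌉ = 805
j=10: r + 9k = 903.133142… → ⌈·⌉ = 904
j=11: r + 10k = 1002.061714… → ⌈·⌉ = 1003
j=12: r + 11k = 1100.990285… → ⌈·⌉ = 1101
j=13: r + 12k = 1199.918857… → ⌈·⌉ = 1200
j=14: r + 13k = 1298.847428… → ⌈·⌉ = 1299

13, 112, 211, 310, 409, 508, 607, 706, 805, 904, 1003, 1101, 1200, 1299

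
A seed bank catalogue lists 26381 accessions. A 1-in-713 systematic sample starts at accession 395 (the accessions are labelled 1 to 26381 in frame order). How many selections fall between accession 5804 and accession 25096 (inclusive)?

27

k = 713
First selection ≥ 5804: 395 + ⌈(5804−395)/713⌉·713 = 395 + 8×713 = 6099
Last selection ≤ 25096: 395 + ⌊(25096−395)/713⌋·713 = 395 + 34×713 = 24637
Count = 34 − 8 + 1 = 27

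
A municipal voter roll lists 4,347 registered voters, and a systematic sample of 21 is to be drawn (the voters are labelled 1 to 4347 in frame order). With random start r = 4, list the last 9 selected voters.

2488, 2695, 2902, 3109, 3316, 3523, 3730, 3937, 4144

k = N/n = 4347/21 = 207
13th selection = 4 + 12×207 = 2488
14th: 2488 + 207 = 2695
15th: 2695 + 207 = 2902
16th: 2902 + 207 = 3109
17th: 3109 + 207 = 3316
18th: 3316 + 207 = 3523
19th: 3523 + 207 = 3730
20th: 3730 + 207 = 3937
21st: 3937 + 207 = 4144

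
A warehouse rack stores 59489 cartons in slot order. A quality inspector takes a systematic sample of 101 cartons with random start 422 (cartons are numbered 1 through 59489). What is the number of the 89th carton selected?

k = 59489/101 = 589
89th selection = r + (89−1)·k = 422 + 88×589 = 422 + 51832 = 52254

52254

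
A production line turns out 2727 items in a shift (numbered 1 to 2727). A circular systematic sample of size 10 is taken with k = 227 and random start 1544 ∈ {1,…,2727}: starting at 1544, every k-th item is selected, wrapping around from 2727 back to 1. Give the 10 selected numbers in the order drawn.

Selection 1: 1544
Selection 2: 1544 + 227 = 1771
Selection 3: 1771 + 227 = 1998
Selection 4: 1998 + 227 = 2225
Selection 5: 2225 + 227 = 2452
Selection 6: 2452 + 227 = 2679
Selection 7: 2679 + 227 = 2906 → 2906 − 2727 = 179
Selection 8: 179 + 227 = 406
Selection 9: 406 + 227 = 633
Selection 10: 633 + 227 = 860

1544, 1771, 1998, 2225, 2452, 2679, 179, 406, 633, 860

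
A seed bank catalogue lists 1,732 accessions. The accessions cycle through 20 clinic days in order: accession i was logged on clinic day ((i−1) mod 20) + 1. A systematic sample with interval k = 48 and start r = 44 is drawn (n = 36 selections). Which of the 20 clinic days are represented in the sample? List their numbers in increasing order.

4, 8, 12, 16, 20

Consecutive selections differ by k = 48, so their clinic day numbers differ by 48 mod 20 = 8.
gcd(48, 20) = 4, so the sample visits 20/4 = 5 distinct residues mod 20.
Start 44 is clinic day 4; the clinic days hit are 4, 8, 12, 16, 20.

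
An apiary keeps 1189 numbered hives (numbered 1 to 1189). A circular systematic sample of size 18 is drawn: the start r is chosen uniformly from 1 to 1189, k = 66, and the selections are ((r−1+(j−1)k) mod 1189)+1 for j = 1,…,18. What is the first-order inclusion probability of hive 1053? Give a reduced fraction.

18/1189

For each position j, as r ranges over 1…1189 the j-th selection hits every hive exactly once, so hive 1053 is selected for exactly 18 of the 1189 starts.
Inclusion probability = 18/1189.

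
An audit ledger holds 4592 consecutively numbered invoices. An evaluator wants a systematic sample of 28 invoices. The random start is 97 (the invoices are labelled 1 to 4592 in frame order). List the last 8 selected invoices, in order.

3377, 3541, 3705, 3869, 4033, 4197, 4361, 4525

k = N/n = 4592/28 = 164
21st selection = 97 + 20×164 = 3377
22nd: 3377 + 164 = 3541
23rd: 3541 + 164 = 3705
24th: 3705 + 164 = 3869
25th: 3869 + 164 = 4033
26th: 4033 + 164 = 4197
27th: 4197 + 164 = 4361
28th: 4361 + 164 = 4525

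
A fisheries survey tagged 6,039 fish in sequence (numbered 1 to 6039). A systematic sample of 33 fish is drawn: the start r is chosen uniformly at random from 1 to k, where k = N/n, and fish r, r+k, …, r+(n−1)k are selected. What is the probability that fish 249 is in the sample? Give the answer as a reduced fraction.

1/183

k = 6039/33 = 183.
Fish 249 is selected iff r ≡ 249 (mod 183); exactly one such r in {1,…,183}.
Inclusion probability = 1/183.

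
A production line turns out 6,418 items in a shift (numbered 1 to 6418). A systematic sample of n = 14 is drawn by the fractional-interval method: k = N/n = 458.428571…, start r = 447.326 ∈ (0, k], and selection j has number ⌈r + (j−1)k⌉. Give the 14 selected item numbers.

j=1: r + 0k = 447.326 → ⌈·⌉ = 448
j=2: r + 1k = 905.754571… → ⌈·⌉ = 906
j=3: r + 2k = 1364.183142… → ⌈·⌉ = 1365
j=4: r + 3k = 1822.611714… → ⌈·⌉ = 1823
j=5: r + 4k = 2281.040285… → ⌈·⌉ = 2282
j=6: r + 5k = 2739.468857… → ⌈·⌉ = 2740
j=7: r + 6k = 3197.897428… → ⌈·⌉ = 3198
j=8: r + 7k = 3656.326 → ⌈·⌉ = 3657
j=9: r + 8k = 4114.754571… → ⌈·⌉ = 4115
j=10: r + 9k = 4573.183142… → ⌈·⌉ = 4574
j=11: r + 10k = 5031.611714… → ⌈·⌉ = 5032
j=12: r + 11k = 5490.040285… → ⌈·⌉ = 5491
j=13: r + 12k = 5948.468857… → ⌈·⌉ = 5949
j=14: r + 13k = 6406.897428… → ⌈·⌉ = 6407

448, 906, 1365, 1823, 2282, 2740, 3198, 3657, 4115, 4574, 5032, 5491, 5949, 6407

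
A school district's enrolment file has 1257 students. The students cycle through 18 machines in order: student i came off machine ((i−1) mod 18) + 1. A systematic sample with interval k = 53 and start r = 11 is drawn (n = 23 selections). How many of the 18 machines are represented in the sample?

Consecutive selections differ by k = 53, so their machine numbers differ by 53 mod 18 = 17.
gcd(53, 18) = 1, so the sample visits 18/1 = 18 distinct residues mod 18.
Start 11 is machine 11; the machines hit are 1, 2, 3, 4, 5, 6, 7, 8, 9, 10, 11, 12, 13, 14, 15, 16, 17, 18.

18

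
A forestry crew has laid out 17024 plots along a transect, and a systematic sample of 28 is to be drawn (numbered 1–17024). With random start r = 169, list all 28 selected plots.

169, 777, 1385, 1993, 2601, 3209, 3817, 4425, 5033, 5641, 6249, 6857, 7465, 8073, 8681, 9289, 9897, 10505, 11113, 11721, 12329, 12937, 13545, 14153, 14761, 15369, 15977, 16585

k = N/n = 17024/28 = 608
plot 1: 169
plot 2: 169 + 608 = 777
plot 3: 777 + 608 = 1385
plot 4: 1385 + 608 = 1993
plot 5: 1993 + 608 = 2601
plot 6: 2601 + 608 = 3209
plot 7: 3209 + 608 = 3817
plot 8: 3817 + 608 = 4425
plot 9: 4425 + 608 = 5033
plot 10: 5033 + 608 = 5641
plot 11: 5641 + 608 = 6249
plot 12: 6249 + 608 = 6857
plot 13: 6857 + 608 = 7465
plot 14: 7465 + 608 = 8073
plot 15: 8073 + 608 = 8681
plot 16: 8681 + 608 = 9289
plot 17: 9289 + 608 = 9897
plot 18: 9897 + 608 = 10505
plot 19: 10505 + 608 = 11113
plot 20: 11113 + 608 = 11721
plot 21: 11721 + 608 = 12329
plot 22: 12329 + 608 = 12937
plot 23: 12937 + 608 = 13545
plot 24: 13545 + 608 = 14153
plot 25: 14153 + 608 = 14761
plot 26: 14761 + 608 = 15369
plot 27: 15369 + 608 = 15977
plot 28: 15977 + 608 = 16585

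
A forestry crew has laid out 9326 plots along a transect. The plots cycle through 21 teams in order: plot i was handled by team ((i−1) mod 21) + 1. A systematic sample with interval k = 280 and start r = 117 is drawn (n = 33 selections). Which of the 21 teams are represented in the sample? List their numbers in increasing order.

Consecutive selections differ by k = 280, so their team numbers differ by 280 mod 21 = 7.
gcd(280, 21) = 7, so the sample visits 21/7 = 3 distinct residues mod 21.
Start 117 is team 12; the teams hit are 5, 12, 19.

5, 12, 19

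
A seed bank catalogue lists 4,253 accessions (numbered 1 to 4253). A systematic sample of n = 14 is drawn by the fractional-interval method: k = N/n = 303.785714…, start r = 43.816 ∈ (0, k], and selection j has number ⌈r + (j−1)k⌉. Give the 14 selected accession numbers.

44, 348, 652, 956, 1259, 1563, 1867, 2171, 2475, 2778, 3082, 3386, 3690, 3994

j=1: r + 0k = 43.816 → ⌈·⌉ = 44
j=2: r + 1k = 347.601714… → ⌈·⌉ = 348
j=3: r + 2k = 651.387428… → ⌈·⌉ = 652
j=4: r + 3k = 955.173142… → ⌈·⌉ = 956
j=5: r + 4k = 1258.958857… → ⌈·⌉ = 1259
j=6: r + 5k = 1562.744571… → ⌈·⌉ = 1563
j=7: r + 6k = 1866.530285… → ⌈·⌉ = 1867
j=8: r + 7k = 2170.316 → ⌈·⌉ = 2171
j=9: r + 8k = 2474.101714… → ⌈·⌉ = 2475
j=10: r + 9k = 2777.887428… → ⌈·⌉ = 2778
j=11: r + 10k = 3081.673142… → ⌈·⌉ = 3082
j=12: r + 11k = 3385.458857… → ⌈·⌉ = 3386
j=13: r + 12k = 3689.244571… → ⌈·⌉ = 3690
j=14: r + 13k = 3993.030285… → ⌈·⌉ = 3994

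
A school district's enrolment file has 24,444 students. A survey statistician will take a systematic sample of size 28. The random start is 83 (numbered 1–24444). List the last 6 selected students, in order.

19289, 20162, 21035, 21908, 22781, 23654

k = N/n = 24444/28 = 873
23rd selection = 83 + 22×873 = 19289
24th: 19289 + 873 = 20162
25th: 20162 + 873 = 21035
26th: 21035 + 873 = 21908
27th: 21908 + 873 = 22781
28th: 22781 + 873 = 23654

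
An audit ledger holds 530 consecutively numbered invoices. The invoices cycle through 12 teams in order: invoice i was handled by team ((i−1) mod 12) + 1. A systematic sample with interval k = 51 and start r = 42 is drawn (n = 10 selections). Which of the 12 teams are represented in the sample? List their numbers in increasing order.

3, 6, 9, 12

Consecutive selections differ by k = 51, so their team numbers differ by 51 mod 12 = 3.
gcd(51, 12) = 3, so the sample visits 12/3 = 4 distinct residues mod 12.
Start 42 is team 6; the teams hit are 3, 6, 9, 12.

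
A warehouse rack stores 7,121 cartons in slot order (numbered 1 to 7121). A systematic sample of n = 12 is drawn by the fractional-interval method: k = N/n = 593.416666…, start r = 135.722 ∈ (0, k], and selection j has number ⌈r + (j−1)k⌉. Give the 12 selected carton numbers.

j=1: r + 0k = 135.722 → ⌈·⌉ = 136
j=2: r + 1k = 729.138666… → ⌈·⌉ = 730
j=3: r + 2k = 1322.555333… → ⌈·⌉ = 1323
j=4: r + 3k = 1915.972 → ⌈·⌉ = 1916
j=5: r + 4k = 2509.388666… → ⌈·⌉ = 2510
j=6: r + 5k = 3102.805333… → ⌈·⌉ = 3103
j=7: r + 6k = 3696.222 → ⌈·⌉ = 3697
j=8: r + 7k = 4289.638666… → ⌈·⌉ = 4290
j=9: r + 8k = 4883.055333… → ⌈·⌉ = 4884
j=10: r + 9k = 5476.472 → ⌈·⌉ = 5477
j=11: r + 10k = 6069.888666… → ⌈·⌉ = 6070
j=12: r + 11k = 6663.305333… → ⌈·⌉ = 6664

136, 730, 1323, 1916, 2510, 3103, 3697, 4290, 4884, 5477, 6070, 6664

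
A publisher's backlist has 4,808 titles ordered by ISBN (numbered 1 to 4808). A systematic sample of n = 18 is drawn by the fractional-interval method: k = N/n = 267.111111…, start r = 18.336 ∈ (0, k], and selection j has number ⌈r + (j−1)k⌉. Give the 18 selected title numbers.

j=1: r + 0k = 18.336 → ⌈·⌉ = 19
j=2: r + 1k = 285.447111… → ⌈·⌉ = 286
j=3: r + 2k = 552.558222… → ⌈·⌉ = 553
j=4: r + 3k = 819.669333… → ⌈·⌉ = 820
j=5: r + 4k = 1086.780444… → ⌈·⌉ = 1087
j=6: r + 5k = 1353.891555… → ⌈·⌉ = 1354
j=7: r + 6k = 1621.002666… → ⌈·⌉ = 1622
j=8: r + 7k = 1888.113777… → ⌈·⌉ = 1889
j=9: r + 8k = 2155.224888… → ⌈·⌉ = 2156
j=10: r + 9k = 2422.336 → ⌈·⌉ = 2423
j=11: r + 10k = 2689.447111… → ⌈·⌉ = 2690
j=12: r + 11k = 2956.558222… → ⌈·⌉ = 2957
j=13: r + 12k = 3223.669333… → ⌈·⌉ = 3224
j=14: r + 13k = 3490.780444… → ⌈·⌉ = 3491
j=15: r + 14k = 3757.891555… → ⌈·⌉ = 3758
j=16: r + 15k = 4025.002666… → ⌈·⌉ = 4026
j=17: r + 16k = 4292.113777… → ⌈·⌉ = 4293
j=18: r + 17k = 4559.224888… → ⌈·⌉ = 4560

19, 286, 553, 820, 1087, 1354, 1622, 1889, 2156, 2423, 2690, 2957, 3224, 3491, 3758, 4026, 4293, 4560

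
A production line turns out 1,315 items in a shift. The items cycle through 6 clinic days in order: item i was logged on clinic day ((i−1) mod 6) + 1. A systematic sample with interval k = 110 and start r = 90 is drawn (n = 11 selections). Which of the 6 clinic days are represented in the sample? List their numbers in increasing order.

Consecutive selections differ by k = 110, so their clinic day numbers differ by 110 mod 6 = 2.
gcd(110, 6) = 2, so the sample visits 6/2 = 3 distinct residues mod 6.
Start 90 is clinic day 6; the clinic days hit are 2, 4, 6.

2, 4, 6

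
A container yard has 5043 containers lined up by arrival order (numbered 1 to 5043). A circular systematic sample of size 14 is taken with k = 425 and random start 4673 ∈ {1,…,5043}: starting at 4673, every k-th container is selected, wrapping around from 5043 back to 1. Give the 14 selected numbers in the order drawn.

Selection 1: 4673
Selection 2: 4673 + 425 = 5098 → 5098 − 5043 = 55
Selection 3: 55 + 425 = 480
Selection 4: 480 + 425 = 905
Selection 5: 905 + 425 = 1330
Selection 6: 1330 + 425 = 1755
Selection 7: 1755 + 425 = 2180
Selection 8: 2180 + 425 = 2605
Selection 9: 2605 + 425 = 3030
Selection 10: 3030 + 425 = 3455
Selection 11: 3455 + 425 = 3880
Selection 12: 3880 + 425 = 4305
Selection 13: 4305 + 425 = 4730
Selection 14: 4730 + 425 = 5155 → 5155 − 5043 = 112

4673, 55, 480, 905, 1330, 1755, 2180, 2605, 3030, 3455, 3880, 4305, 4730, 112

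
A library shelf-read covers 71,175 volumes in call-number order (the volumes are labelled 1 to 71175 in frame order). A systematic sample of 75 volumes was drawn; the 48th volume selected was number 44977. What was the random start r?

374

k = 71175/75 = 949
r = 44977 − (48−1)×949 = 44977 − 44603 = 374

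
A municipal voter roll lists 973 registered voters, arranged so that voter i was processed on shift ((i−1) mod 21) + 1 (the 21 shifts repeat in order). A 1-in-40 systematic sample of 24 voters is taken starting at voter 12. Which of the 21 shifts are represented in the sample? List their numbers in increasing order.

Consecutive selections differ by k = 40, so their shift numbers differ by 40 mod 21 = 19.
gcd(40, 21) = 1, so the sample visits 21/1 = 21 distinct residues mod 21.
Start 12 is shift 12; the shifts hit are 1, 2, 3, 4, 5, 6, 7, 8, 9, 10, 11, 12, 13, 14, 15, 16, 17, 18, 19, 20, 21.

1, 2, 3, 4, 5, 6, 7, 8, 9, 10, 11, 12, 13, 14, 15, 16, 17, 18, 19, 20, 21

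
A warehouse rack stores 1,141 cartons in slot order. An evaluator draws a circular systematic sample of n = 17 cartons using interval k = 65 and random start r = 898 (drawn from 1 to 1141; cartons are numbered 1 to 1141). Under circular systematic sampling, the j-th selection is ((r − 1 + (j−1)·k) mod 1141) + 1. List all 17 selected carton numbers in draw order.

898, 963, 1028, 1093, 17, 82, 147, 212, 277, 342, 407, 472, 537, 602, 667, 732, 797

Selection 1: 898
Selection 2: 898 + 65 = 963
Selection 3: 963 + 65 = 1028
Selection 4: 1028 + 65 = 1093
Selection 5: 1093 + 65 = 1158 → 1158 − 1141 = 17
Selection 6: 17 + 65 = 82
Selection 7: 82 + 65 = 147
Selection 8: 147 + 65 = 212
Selection 9: 212 + 65 = 277
Selection 10: 277 + 65 = 342
Selection 11: 342 + 65 = 407
Selection 12: 407 + 65 = 472
Selection 13: 472 + 65 = 537
Selection 14: 537 + 65 = 602
Selection 15: 602 + 65 = 667
Selection 16: 667 + 65 = 732
Selection 17: 732 + 65 = 797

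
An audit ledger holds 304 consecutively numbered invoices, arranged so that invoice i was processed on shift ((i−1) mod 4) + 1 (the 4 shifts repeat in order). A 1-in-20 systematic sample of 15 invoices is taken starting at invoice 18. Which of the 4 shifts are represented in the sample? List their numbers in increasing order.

2

Consecutive selections differ by k = 20, so their shift numbers differ by 20 mod 4 = 0.
gcd(20, 4) = 4, so the sample visits 4/4 = 1 distinct residues mod 4.
Start 18 is shift 2; the shifts hit are 2.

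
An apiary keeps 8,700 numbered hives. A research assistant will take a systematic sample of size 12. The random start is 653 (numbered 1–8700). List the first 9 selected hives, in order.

653, 1378, 2103, 2828, 3553, 4278, 5003, 5728, 6453

k = N/n = 8700/12 = 725
hive 1: 653
hive 2: 653 + 725 = 1378
hive 3: 1378 + 725 = 2103
hive 4: 2103 + 725 = 2828
hive 5: 2828 + 725 = 3553
hive 6: 3553 + 725 = 4278
hive 7: 4278 + 725 = 5003
hive 8: 5003 + 725 = 5728
hive 9: 5728 + 725 = 6453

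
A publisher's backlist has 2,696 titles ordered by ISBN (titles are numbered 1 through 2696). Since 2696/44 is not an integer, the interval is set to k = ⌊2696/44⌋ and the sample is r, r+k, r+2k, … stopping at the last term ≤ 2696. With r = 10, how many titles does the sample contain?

45

k = ⌊2696/44⌋ = 61
Achieved size = ⌊(2696 − 10)/61⌋ + 1 = ⌊2686/61⌋ + 1 = 44 + 1 = 45
(last selection: 10 + 44×61 = 2694 ≤ 2696; next would be 2755 > 2696)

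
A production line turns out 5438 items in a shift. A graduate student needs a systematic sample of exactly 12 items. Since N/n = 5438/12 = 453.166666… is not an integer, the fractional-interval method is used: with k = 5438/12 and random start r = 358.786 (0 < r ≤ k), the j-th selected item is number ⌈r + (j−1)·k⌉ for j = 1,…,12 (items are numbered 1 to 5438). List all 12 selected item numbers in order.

359, 812, 1266, 1719, 2172, 2625, 3078, 3531, 3985, 4438, 4891, 5344

j=1: r + 0k = 358.786 → ⌈·⌉ = 359
j=2: r + 1k = 811.952666… → ⌈·⌉ = 812
j=3: r + 2k = 1265.119333… → ⌈·⌉ = 1266
j=4: r + 3k = 1718.286 → ⌈·⌉ = 1719
j=5: r + 4k = 2171.452666… → ⌈·⌉ = 2172
j=6: r + 5k = 2624.619333… → ⌈·⌉ = 2625
j=7: r + 6k = 3077.786 → ⌈·⌉ = 3078
j=8: r + 7k = 3530.952666… → ⌈·⌉ = 3531
j=9: r + 8k = 3984.119333… → ⌈·⌉ = 3985
j=10: r + 9k = 4437.286 → ⌈·⌉ = 4438
j=11: r + 10k = 4890.452666… → ⌈·⌉ = 4891
j=12: r + 11k = 5343.619333… → ⌈·⌉ = 5344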